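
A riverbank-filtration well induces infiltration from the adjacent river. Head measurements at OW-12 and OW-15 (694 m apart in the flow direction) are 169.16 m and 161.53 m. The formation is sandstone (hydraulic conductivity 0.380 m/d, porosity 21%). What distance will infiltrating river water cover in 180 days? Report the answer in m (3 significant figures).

Hydraulic gradient i = (169.16 − 161.53) / 694 = 7.63 / 694 = 0.01099
q = Ki = 0.380 × 0.01099 = 0.004178 m/d
v_s = q/n_e = 0.004178/0.21 = 0.01989 m/d
L = v × T = 0.01989 × 180 = 3.581 m

3.58 m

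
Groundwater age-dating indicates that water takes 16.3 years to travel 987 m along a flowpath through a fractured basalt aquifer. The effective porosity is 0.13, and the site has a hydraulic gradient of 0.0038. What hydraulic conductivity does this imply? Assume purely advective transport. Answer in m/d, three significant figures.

t = 16.3 years = 5950 d
v = L / t = 987 / 5950 = 0.1659 m/d
K = v · n / i = 0.1659 × 0.13 / 0.0038 = 5.68 m/d

5.68 m/d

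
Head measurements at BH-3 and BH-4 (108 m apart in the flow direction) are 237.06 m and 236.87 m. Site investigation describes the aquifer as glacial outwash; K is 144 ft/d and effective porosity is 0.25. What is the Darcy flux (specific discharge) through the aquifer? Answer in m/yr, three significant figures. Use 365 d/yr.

28.2 m/yr

Hydraulic gradient i = (237.06 − 236.87) / 108 = 0.19 / 108 = 0.001759
K = 144 ft/d × 0.3048 = 43.89 m/d
Specific discharge q = 43.89 × 0.001759 = 0.07722 m/d
   = 0.07722 × 365 = 28.2 m/yr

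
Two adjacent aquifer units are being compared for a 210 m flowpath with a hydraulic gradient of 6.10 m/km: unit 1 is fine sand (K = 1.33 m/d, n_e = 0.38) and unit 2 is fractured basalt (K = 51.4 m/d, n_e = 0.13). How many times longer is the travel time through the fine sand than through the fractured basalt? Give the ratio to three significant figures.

113

Unit 1 (fine sand): v = 1.33×0.0061/0.38 = 0.02135 m/d, t = 210/0.02135 = 9836 d
Unit 2 (fractured basalt): v = 51.4×0.0061/0.13 = 2.412 m/d, t = 210/2.412 = 87.07 d
t(fine sand) / t(fractured basalt) = 9836/87.07 = 113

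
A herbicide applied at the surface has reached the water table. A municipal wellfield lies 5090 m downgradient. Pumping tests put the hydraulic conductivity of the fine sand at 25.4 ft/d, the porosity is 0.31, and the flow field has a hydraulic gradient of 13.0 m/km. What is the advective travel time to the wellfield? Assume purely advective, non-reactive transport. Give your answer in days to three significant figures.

15700 days

K = 25.4 ft/d × 0.3048 = 7.742 m/d
Darcy flux q = K·i = 7.742 × 0.013 = 0.1006 m/d
Average linear velocity = 0.1006 / 0.31 = 0.3247 m/d
t = L / v = 5090 / 0.3247 = 15680 d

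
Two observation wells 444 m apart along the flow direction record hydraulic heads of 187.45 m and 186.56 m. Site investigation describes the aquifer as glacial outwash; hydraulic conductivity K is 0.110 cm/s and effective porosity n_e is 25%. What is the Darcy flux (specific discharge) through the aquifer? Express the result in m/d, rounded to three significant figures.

Hydraulic gradient i = (187.45 − 186.56) / 444 = 0.89 / 444 = 0.002005
K = 0.110 cm/s × 864 = 95.04 m/d
Specific discharge q = 95.04 × 0.002005 = 0.1905 m/d

0.191 m/d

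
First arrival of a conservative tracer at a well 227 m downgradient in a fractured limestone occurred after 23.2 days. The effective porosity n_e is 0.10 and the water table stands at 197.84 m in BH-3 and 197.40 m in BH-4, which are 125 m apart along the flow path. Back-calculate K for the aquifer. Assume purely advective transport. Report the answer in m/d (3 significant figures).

Hydraulic gradient i = (197.84 − 197.40) / 125 = 0.44 / 125 = 0.003520
v = L / t = 227 / 23.2 = 9.784 m/d
K = v · n / i = 9.784 × 0.10 / 0.003520 = 278 m/d

278 m/d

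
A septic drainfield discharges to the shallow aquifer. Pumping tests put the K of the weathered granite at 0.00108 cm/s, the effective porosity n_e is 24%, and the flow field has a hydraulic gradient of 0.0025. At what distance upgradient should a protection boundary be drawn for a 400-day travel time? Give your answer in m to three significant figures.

3.89 m

K = 0.00108 cm/s × 864 = 0.9331 m/d
Specific discharge q = 0.9331 × 0.0025 = 0.002333 m/d
Seepage velocity v = q / n = 0.002333 / 0.24 = 0.009720 m/d
L = v × T = 0.009720 × 400 = 3.888 m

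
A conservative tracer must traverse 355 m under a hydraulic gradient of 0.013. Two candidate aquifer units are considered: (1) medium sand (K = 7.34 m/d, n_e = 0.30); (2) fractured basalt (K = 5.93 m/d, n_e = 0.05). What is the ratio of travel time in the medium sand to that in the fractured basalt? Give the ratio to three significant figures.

4.85

Unit 1 (medium sand): v = 7.34×0.013/0.30 = 0.3181 m/d, t = 355/0.3181 = 1116 d
Unit 2 (fractured basalt): v = 5.93×0.013/0.05 = 1.542 m/d, t = 355/1.542 = 230.3 d
t(medium sand) / t(fractured basalt) = 1116/230.3 = 4.85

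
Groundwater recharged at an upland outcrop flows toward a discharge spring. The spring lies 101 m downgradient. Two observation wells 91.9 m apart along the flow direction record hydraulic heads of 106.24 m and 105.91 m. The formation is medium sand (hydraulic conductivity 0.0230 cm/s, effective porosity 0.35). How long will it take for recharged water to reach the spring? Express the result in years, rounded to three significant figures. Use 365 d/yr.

Hydraulic gradient i = (106.24 − 105.91) / 91.9 = 0.33 / 91.9 = 0.003591
K = 0.0230 cm/s × 864 = 19.87 m/d
Specific discharge q = 19.87 × 0.003591 = 0.07136 m/d
v_s = q/n_e = 0.07136/0.35 = 0.2039 m/d
t = L / v = 101 / 0.2039 = 495.4 d
   = 495.4 / 365 = 1.36 yr

1.36 years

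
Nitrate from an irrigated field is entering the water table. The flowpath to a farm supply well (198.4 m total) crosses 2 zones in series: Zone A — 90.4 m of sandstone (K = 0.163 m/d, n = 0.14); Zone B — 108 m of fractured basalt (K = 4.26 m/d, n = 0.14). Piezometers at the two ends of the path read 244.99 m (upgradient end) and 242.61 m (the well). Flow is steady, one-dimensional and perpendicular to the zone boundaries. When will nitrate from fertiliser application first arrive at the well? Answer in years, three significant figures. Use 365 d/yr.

18.5 years

Total head drop ΔH = 244.99 − 242.61 = 2.38 m
Steady 1-D flow in series ⇒ the Darcy flux q is identical in every zone and the zone head losses add (resistances L/K in series).
Σ(L/K) = 90.4/0.163 + 108/4.26 = 554.6 + 25.35 = 580.0 d
q = ΔH / Σ(L/K) = 2.38 / 580.0 = 0.004104 m/d (same in every zone)
Zone A: v = q/n = 0.004104/0.14 = 0.02931 m/d → t_A = 90.4/0.02931 = 3084 d
Zone B: v = q/n = 0.004104/0.14 = 0.02931 m/d → t_B = 108/0.02931 = 3684 d
Total t = 3084 + 3684 = 6768 d
   = 6768 / 365 = 18.5 yr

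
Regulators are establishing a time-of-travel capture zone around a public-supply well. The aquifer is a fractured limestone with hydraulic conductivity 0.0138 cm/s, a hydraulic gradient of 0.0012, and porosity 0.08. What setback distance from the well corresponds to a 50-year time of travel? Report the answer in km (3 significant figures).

3.26 km

K = 0.0138 cm/s × 864 = 11.92 m/d
Specific discharge q = 11.92 × 0.0012 = 0.01431 m/d
Average linear velocity = 0.01431 / 0.08 = 0.1788 m/d
T = 50 yr × 365 = 18250 d
L = v × T = 0.1788 × 18250 = 3264 m
   = 3.26 km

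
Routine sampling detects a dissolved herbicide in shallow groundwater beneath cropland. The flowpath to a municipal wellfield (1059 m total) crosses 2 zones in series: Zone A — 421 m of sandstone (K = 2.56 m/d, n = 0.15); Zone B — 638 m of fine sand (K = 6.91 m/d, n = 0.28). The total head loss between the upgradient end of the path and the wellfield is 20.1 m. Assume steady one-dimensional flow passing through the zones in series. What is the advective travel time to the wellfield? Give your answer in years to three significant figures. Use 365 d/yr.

8.46 years

Continuity: the same q passes through each zone, so ΔH = q·Σ(L_j/K_j) — the zones act as resistances in series.
Σ(L/K) = 421/2.56 + 638/6.91 = 164.5 + 92.33 = 256.8 d
q = ΔH / Σ(L/K) = 20.1 / 256.8 = 0.07828 m/d (same in every zone)
Zone A: v = q/n = 0.07828/0.15 = 0.5218 m/d → t_A = 421/0.5218 = 806.8 d
Zone B: v = q/n = 0.07828/0.28 = 0.2796 m/d → t_B = 638/0.2796 = 2282 d
Total t = 806.8 + 2282 = 3089 d
   = 3089 / 365 = 8.46 yr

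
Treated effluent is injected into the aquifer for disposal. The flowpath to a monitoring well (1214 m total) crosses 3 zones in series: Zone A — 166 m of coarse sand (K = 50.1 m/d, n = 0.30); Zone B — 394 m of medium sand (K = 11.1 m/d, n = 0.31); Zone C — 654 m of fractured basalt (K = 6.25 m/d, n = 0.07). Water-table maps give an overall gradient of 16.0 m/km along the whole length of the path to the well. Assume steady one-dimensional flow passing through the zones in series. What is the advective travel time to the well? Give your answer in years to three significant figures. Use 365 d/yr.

4.41 years

Steady 1-D flow in series ⇒ the Darcy flux q is identical in every zone and the zone head losses add (resistances L/K in series).
Σ(L/K) = 166/50.1 + 394/11.1 + 654/6.25 = 3.313 + 35.50 + 104.6 = 143.4 d
K_eq = L_total / Σ(L/K) = 1214 / 143.4 = 8.463 m/d
q = K_eq · i = 8.463 × 0.016 = 0.1354 m/d (same in every zone)
Zone A: v = q/n = 0.1354/0.30 = 0.4514 m/d → t_A = 166/0.4514 = 367.8 d
Zone B: v = q/n = 0.1354/0.31 = 0.4368 m/d → t_B = 394/0.4368 = 902.0 d
Zone C: v = q/n = 0.1354/0.07 = 1.934 m/d → t_C = 654/1.934 = 338.1 d
Total t = 367.8 + 902.0 + 338.1 = 1608 d
   = 1608 / 365 = 4.41 yr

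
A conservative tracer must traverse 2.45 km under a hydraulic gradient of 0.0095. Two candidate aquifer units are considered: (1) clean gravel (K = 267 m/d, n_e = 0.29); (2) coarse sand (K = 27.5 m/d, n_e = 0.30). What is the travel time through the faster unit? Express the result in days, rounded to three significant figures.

Unit 1 (clean gravel): v = 267×0.0095/0.29 = 8.747 m/d, t = 2450/8.747 = 280.1 d
Unit 2 (coarse sand): v = 27.5×0.0095/0.30 = 0.8708 m/d, t = 2450/0.8708 = 2813 d
Faster unit: t = 280 d

280 days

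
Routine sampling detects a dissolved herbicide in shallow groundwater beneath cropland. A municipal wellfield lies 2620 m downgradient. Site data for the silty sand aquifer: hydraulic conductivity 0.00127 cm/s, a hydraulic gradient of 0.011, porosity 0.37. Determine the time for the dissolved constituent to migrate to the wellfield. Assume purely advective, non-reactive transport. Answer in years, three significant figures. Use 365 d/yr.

K = 0.00127 cm/s × 864 = 1.097 m/d
Specific discharge q = 1.097 × 0.011 = 0.01207 m/d
Average linear velocity = 0.01207 / 0.37 = 0.03262 m/d
t = L / v = 2620 / 0.03262 = 80310 d
   = 80310 / 365 = 220 yr

220 years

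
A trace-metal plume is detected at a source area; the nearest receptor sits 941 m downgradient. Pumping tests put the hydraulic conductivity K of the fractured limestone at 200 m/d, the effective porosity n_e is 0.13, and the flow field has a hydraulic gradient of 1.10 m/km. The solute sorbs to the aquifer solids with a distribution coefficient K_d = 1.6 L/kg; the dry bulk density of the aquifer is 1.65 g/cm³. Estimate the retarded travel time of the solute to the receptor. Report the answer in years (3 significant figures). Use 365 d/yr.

32.5 years

q = Ki = 200 × 0.0011 = 0.2200 m/d
Seepage velocity v = q / n = 0.2200 / 0.13 = 1.692 m/d
Retardation R = 1 + ρ_b·K_d/n = 1 + 1.65×1.6/0.13 = 21.31
Contaminant velocity v_c = v/R = 1.692/21.31 = 0.07942 m/d
t = L/v_c = 941/0.07942 = 11850 d
   = 11850/365 = 32.5 yr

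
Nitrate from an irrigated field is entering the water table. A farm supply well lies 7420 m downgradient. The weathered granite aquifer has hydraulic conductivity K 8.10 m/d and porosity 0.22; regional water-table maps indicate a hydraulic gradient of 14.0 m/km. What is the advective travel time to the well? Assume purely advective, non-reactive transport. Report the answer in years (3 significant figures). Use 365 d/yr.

Specific discharge q = 8.10 × 0.014 = 0.1134 m/d
v_s = q/n_e = 0.1134/0.22 = 0.5155 m/d
t = L / v = 7420 / 0.5155 = 14400 d
   = 14400 / 365 = 39.4 yr

39.4 years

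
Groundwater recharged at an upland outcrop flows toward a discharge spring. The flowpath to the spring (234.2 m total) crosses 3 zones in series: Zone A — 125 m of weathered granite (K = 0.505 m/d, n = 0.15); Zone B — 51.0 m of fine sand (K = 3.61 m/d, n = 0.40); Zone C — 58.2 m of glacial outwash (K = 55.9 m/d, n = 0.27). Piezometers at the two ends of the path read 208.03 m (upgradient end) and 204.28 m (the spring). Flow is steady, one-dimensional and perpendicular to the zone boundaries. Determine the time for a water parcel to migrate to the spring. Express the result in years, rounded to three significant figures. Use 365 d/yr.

10.5 years

Total head drop ΔH = 208.03 − 204.28 = 3.75 m
Continuity: the same q passes through each zone, so ΔH = q·Σ(L_j/K_j) — the zones act as resistances in series.
Σ(L/K) = 125/0.505 + 51.0/3.61 + 58.2/55.9 = 247.5 + 14.13 + 1.041 = 262.7 d
q = ΔH / Σ(L/K) = 3.75 / 262.7 = 0.01428 m/d (same in every zone)
Zone A: v = q/n = 0.01428/0.15 = 0.09517 m/d → t_A = 125/0.09517 = 1313 d
Zone B: v = q/n = 0.01428/0.40 = 0.03569 m/d → t_B = 51.0/0.03569 = 1429 d
Zone C: v = q/n = 0.01428/0.27 = 0.05287 m/d → t_C = 58.2/0.05287 = 1101 d
Total t = 1313 + 1429 + 1101 = 3843 d
   = 3843 / 365 = 10.5 yr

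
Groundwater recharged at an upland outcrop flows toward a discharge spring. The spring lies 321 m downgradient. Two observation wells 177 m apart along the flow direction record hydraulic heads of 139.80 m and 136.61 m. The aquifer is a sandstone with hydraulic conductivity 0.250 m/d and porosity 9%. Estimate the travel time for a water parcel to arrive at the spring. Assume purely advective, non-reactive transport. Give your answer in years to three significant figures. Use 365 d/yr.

Hydraulic gradient i = (139.80 − 136.61) / 177 = 3.19 / 177 = 0.01802
Specific discharge q = 0.250 × 0.01802 = 0.004506 m/d
Seepage velocity v = q / n = 0.004506 / 0.09 = 0.05006 m/d
t = L / v = 321 / 0.05006 = 6412 d
   = 6412 / 365 = 17.6 yr

17.6 years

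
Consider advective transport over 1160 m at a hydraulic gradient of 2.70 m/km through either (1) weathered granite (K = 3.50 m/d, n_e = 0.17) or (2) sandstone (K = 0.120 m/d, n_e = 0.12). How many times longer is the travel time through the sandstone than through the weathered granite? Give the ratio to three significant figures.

Unit 1 (weathered granite): v = 3.50×0.0027/0.17 = 0.05559 m/d, t = 1160/0.05559 = 20870 d
Unit 2 (sandstone): v = 0.120×0.0027/0.12 = 0.002700 m/d, t = 1160/0.002700 = 429600 d
t(sandstone) / t(weathered granite) = 429600/20870 = 20.6

20.6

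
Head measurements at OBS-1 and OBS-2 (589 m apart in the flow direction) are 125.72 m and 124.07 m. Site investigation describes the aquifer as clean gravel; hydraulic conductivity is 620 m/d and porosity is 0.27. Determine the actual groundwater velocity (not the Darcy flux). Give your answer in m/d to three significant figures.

6.43 m/d

Hydraulic gradient i = (125.72 − 124.07) / 589 = 1.65 / 589 = 0.002801
Specific discharge q = 620 × 0.002801 = 1.737 m/d
v_s = q/n_e = 1.737/0.27 = 6.433 m/d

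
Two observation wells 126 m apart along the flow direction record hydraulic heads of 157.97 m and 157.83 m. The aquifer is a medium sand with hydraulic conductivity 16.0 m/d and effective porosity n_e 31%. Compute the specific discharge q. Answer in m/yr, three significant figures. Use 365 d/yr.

Hydraulic gradient i = (157.97 − 157.83) / 126 = 0.14 / 126 = 0.001111
Specific discharge q = 16.0 × 0.001111 = 0.01778 m/d
   = 0.01778 × 365 = 6.49 m/yr

6.49 m/yr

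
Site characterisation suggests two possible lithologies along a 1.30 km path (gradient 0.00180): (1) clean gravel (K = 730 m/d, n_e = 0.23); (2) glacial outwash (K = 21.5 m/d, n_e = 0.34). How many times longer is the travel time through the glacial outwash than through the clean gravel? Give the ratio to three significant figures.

50.2

Unit 1 (clean gravel): v = 730×0.0018/0.23 = 5.713 m/d, t = 1300/5.713 = 227.5 d
Unit 2 (glacial outwash): v = 21.5×0.0018/0.34 = 0.1138 m/d, t = 1300/0.1138 = 11420 d
t(glacial outwash) / t(clean gravel) = 11420/227.5 = 50.2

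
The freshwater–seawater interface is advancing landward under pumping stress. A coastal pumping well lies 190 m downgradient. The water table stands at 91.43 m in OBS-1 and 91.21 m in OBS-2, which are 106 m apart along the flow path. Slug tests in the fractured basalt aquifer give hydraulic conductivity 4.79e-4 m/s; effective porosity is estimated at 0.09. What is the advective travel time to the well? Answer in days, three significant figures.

199 days

Hydraulic gradient i = (91.43 − 91.21) / 106 = 0.22 / 106 = 0.002075
K = 4.79e-4 m/s × 86400 s/d = 41.39 m/d
Specific discharge q = 41.39 × 0.002075 = 0.08589 m/d
Seepage velocity v = q / n = 0.08589 / 0.09 = 0.9544 m/d
t = L / v = 190 / 0.9544 = 199.1 d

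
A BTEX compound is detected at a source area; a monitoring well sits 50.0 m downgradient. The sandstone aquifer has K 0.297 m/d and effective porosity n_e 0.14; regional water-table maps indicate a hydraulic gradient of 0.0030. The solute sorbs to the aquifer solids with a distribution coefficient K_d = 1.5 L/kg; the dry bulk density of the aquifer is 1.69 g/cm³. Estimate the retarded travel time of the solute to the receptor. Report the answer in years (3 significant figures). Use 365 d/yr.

411 years

Darcy flux q = K·i = 0.297 × 0.0030 = 8.910e-4 m/d
v = Ki/n = 0.297·0.0030/0.14 = 0.006364 m/d
Retardation R = 1 + ρ_b·K_d/n = 1 + 1.69×1.5/0.14 = 19.11
Contaminant velocity v_c = v/R = 0.006364/19.11 = 3.331e-4 m/d
t = L/v_c = 50.0/3.331e-4 = 150100 d
   = 150100/365 = 411 yr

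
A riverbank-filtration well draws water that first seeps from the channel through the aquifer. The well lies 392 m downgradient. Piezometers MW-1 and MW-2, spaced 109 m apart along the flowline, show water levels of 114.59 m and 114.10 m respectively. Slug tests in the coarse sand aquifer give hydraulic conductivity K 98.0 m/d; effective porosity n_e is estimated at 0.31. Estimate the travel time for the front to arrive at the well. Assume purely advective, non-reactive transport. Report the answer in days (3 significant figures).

Hydraulic gradient i = (114.59 − 114.10) / 109 = 0.49 / 109 = 0.004495
q = Ki = 98.0 × 0.004495 = 0.4406 m/d
Seepage velocity v = q / n = 0.4406 / 0.31 = 1.421 m/d
t = L / v = 392 / 1.421 = 275.8 d

276 days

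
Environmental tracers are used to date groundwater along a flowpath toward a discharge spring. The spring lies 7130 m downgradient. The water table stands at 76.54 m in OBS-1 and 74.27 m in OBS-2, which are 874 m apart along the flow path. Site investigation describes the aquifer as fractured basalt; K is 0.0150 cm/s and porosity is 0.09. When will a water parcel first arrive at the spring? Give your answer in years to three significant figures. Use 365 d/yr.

Hydraulic gradient i = (76.54 − 74.27) / 874 = 2.27 / 874 = 0.002597
K = 0.0150 cm/s × 864 = 12.96 m/d
Darcy flux q = K·i = 12.96 × 0.002597 = 0.03366 m/d
v = Ki/n = 12.96·0.002597/0.09 = 0.3740 m/d
t = L / v = 7130 / 0.3740 = 19060 d
   = 19060 / 365 = 52.2 yr

52.2 years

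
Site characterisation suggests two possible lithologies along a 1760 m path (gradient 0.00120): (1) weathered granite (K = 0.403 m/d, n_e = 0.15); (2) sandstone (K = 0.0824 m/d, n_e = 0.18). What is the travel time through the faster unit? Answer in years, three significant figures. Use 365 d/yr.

1500 years

Unit 1 (weathered granite): v = 0.403×0.0012/0.15 = 0.003224 m/d, t = 1760/0.003224 = 545900 d
Unit 2 (sandstone): v = 0.0824×0.0012/0.18 = 5.493e-4 m/d, t = 1760/5.493e-4 = 3.204e6 d
Faster: 545900 d / 365 = 1500 yr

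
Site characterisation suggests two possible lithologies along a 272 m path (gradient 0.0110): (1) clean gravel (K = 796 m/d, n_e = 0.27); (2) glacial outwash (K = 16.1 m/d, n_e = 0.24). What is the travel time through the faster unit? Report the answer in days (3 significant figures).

8.39 days

Unit 1 (clean gravel): v = 796×0.011/0.27 = 32.43 m/d, t = 272/32.43 = 8.387 d
Unit 2 (glacial outwash): v = 16.1×0.011/0.24 = 0.7379 m/d, t = 272/0.7379 = 368.6 d
Faster unit: t = 8.39 d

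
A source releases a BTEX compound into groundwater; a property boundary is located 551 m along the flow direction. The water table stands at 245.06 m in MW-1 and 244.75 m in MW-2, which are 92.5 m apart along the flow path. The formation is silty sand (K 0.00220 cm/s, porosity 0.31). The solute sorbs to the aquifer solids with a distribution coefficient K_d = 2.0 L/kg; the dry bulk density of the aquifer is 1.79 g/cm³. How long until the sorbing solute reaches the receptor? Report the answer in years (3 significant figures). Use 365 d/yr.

Hydraulic gradient i = (245.06 − 244.75) / 92.5 = 0.31 / 92.5 = 0.003351
K = 0.00220 cm/s × 864 = 1.901 m/d
Darcy flux q = K·i = 1.901 × 0.003351 = 0.006370 m/d
v = Ki/n = 1.901·0.003351/0.31 = 0.02055 m/d
Retardation R = 1 + ρ_b·K_d/n = 1 + 1.79×2.0/0.31 = 12.55
Contaminant velocity v_c = v/R = 0.02055/12.55 = 0.001638 m/d
t = L/v_c = 551/0.001638 = 336500 d
   = 336500/365 = 922 yr

922 years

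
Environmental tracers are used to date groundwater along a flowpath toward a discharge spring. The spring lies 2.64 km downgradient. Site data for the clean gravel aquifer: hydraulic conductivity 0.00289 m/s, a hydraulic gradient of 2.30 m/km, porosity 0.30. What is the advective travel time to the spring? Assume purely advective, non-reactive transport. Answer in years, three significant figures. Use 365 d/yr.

3.78 years

K = 0.00289 m/s × 86400 s/d = 249.7 m/d
q = Ki = 249.7 × 0.0023 = 0.5743 m/d
Average linear velocity = 0.5743 / 0.30 = 1.914 m/d
L = 2.64 km = 2640 m
t = L / v = 2640 / 1.914 = 1379 d
   = 1379 / 365 = 3.78 yr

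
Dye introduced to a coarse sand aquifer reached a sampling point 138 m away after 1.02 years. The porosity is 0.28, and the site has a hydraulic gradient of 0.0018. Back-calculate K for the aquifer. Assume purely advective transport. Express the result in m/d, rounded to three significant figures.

57.7 m/d

t = 1.02 years = 372.3 d
v = L / t = 138 / 372.3 = 0.3707 m/d
K = v · n / i = 0.3707 × 0.28 / 0.0018 = 57.7 m/d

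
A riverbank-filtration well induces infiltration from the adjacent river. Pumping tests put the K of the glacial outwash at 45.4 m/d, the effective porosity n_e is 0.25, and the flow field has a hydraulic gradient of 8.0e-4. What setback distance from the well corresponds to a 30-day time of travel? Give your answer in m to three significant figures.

4.36 m

Darcy flux q = K·i = 45.4 × 8.0e-4 = 0.03632 m/d
v_s = q/n_e = 0.03632/0.25 = 0.1453 m/d
L = v × T = 0.1453 × 30 = 4.358 m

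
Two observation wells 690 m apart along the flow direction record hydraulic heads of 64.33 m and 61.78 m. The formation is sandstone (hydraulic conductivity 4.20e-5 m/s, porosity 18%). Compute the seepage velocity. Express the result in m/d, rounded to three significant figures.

0.0745 m/d

Hydraulic gradient i = (64.33 − 61.78) / 690 = 2.55 / 690 = 0.003696
K = 4.20e-5 m/s × 86400 s/d = 3.629 m/d
Specific discharge q = 3.629 × 0.003696 = 0.01341 m/d
Average linear velocity = 0.01341 / 0.18 = 0.07450 m/d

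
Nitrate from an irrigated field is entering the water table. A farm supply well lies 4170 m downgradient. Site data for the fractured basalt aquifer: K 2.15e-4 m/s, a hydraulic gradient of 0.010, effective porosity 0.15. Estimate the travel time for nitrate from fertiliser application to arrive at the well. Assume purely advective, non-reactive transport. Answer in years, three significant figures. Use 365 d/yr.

9.23 years

K = 2.15e-4 m/s × 86400 s/d = 18.58 m/d
Darcy flux q = K·i = 18.58 × 0.010 = 0.1858 m/d
v = Ki/n = 18.58·0.010/0.15 = 1.238 m/d
t = L / v = 4170 / 1.238 = 3367 d
   = 3367 / 365 = 9.23 yr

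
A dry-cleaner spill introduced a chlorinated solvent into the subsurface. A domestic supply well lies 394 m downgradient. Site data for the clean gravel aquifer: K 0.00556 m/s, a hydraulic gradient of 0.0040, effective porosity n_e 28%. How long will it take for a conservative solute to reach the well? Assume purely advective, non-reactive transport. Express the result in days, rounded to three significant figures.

57.4 days

K = 0.00556 m/s × 86400 s/d = 480.4 m/d
Darcy flux q = K·i = 480.4 × 0.0040 = 1.922 m/d
Seepage velocity v = q / n = 1.922 / 0.28 = 6.863 m/d
t = L / v = 394 / 6.863 = 57.41 d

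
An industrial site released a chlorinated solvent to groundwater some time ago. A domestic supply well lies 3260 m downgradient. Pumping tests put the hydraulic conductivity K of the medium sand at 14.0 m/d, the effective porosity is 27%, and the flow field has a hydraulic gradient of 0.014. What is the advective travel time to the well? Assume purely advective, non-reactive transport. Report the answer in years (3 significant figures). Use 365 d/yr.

12.3 years

Darcy flux q = K·i = 14.0 × 0.014 = 0.1960 m/d
Seepage velocity v = q / n = 0.1960 / 0.27 = 0.7259 m/d
t = L / v = 3260 / 0.7259 = 4491 d
   = 4491 / 365 = 12.3 yr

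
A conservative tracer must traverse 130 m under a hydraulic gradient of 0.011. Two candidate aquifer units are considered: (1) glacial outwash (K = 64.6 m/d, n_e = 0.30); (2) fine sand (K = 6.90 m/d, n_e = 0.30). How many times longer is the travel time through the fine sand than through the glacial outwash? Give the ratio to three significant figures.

Unit 1 (glacial outwash): v = 64.6×0.011/0.30 = 2.369 m/d, t = 130/2.369 = 54.88 d
Unit 2 (fine sand): v = 6.90×0.011/0.30 = 0.2530 m/d, t = 130/0.2530 = 513.8 d
t(fine sand) / t(glacial outwash) = 513.8/54.88 = 9.36

9.36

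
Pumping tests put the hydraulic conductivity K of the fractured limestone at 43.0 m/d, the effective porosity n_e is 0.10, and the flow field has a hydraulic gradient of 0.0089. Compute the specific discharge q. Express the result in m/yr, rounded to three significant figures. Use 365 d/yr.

Specific discharge q = 43.0 × 0.0089 = 0.3827 m/d
   = 0.3827 × 365 = 140 m/yr

140 m/yr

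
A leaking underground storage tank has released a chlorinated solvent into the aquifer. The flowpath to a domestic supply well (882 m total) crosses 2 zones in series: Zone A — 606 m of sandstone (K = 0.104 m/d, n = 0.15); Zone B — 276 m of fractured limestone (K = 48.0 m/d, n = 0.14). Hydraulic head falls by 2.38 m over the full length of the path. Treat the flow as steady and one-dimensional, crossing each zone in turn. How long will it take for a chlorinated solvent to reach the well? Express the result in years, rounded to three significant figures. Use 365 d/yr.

870 years

Continuity: the same q passes through each zone, so ΔH = q·Σ(L_j/K_j) — the zones act as resistances in series.
Σ(L/K) = 606/0.104 + 276/48.0 = 5827 + 5.750 = 5833 d
q = ΔH / Σ(L/K) = 2.38 / 5833 = 4.080e-4 m/d (same in every zone)
Zone A: v = q/n = 4.080e-4/0.15 = 0.002720 m/d → t_A = 606/0.002720 = 222800 d
Zone B: v = q/n = 4.080e-4/0.14 = 0.002915 m/d → t_B = 276/0.002915 = 94700 d
Total t = 222800 + 94700 = 317500 d
   = 317500 / 365 = 870 yr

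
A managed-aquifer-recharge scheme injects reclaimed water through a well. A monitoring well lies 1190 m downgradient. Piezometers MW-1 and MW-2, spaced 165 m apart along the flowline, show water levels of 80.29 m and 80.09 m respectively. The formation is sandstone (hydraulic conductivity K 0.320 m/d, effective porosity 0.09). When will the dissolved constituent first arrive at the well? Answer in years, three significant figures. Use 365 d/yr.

Hydraulic gradient i = (80.29 − 80.09) / 165 = 0.20 / 165 = 0.001212
Darcy flux q = K·i = 0.320 × 0.001212 = 3.879e-4 m/d
v_s = q/n_e = 3.879e-4/0.09 = 0.004310 m/d
t = L / v = 1190 / 0.004310 = 276100 d
   = 276100 / 365 = 756 yr

756 years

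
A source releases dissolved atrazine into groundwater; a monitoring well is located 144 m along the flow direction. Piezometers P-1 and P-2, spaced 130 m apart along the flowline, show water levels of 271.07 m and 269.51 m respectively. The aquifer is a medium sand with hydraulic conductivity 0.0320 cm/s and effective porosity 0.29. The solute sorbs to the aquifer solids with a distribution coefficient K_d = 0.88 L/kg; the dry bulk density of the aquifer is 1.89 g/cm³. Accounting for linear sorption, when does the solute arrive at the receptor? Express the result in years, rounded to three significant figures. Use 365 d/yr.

2.32 years

Hydraulic gradient i = (271.07 − 269.51) / 130 = 1.56 / 130 = 0.01200
K = 0.0320 cm/s × 864 = 27.65 m/d
q = Ki = 27.65 × 0.01200 = 0.3318 m/d
v = Ki/n = 27.65·0.01200/0.29 = 1.144 m/d
Retardation R = 1 + ρ_b·K_d/n = 1 + 1.89×0.88/0.29 = 6.735
Contaminant velocity v_c = v/R = 1.144/6.735 = 0.1699 m/d
t = L/v_c = 144/0.1699 = 847.7 d
   = 847.7/365 = 2.32 yr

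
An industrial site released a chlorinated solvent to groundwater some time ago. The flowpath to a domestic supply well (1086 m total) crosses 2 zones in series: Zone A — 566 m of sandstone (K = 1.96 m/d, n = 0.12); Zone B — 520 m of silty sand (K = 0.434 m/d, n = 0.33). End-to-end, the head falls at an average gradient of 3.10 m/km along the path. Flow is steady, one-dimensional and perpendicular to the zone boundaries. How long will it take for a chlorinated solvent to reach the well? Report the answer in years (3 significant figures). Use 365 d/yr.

For zones in series the flux q is common to all zones; the equivalent conductivity is the harmonic (thickness-weighted) mean, K_eq = L_total / Σ(L_j/K_j).
Σ(L/K) = 566/1.96 + 520/0.434 = 288.8 + 1198 = 1487 d
K_eq = L_total / Σ(L/K) = 1086 / 1487 = 0.7304 m/d
q = K_eq · i = 0.7304 × 0.0031 = 0.002264 m/d (same in every zone)
Zone A: v = q/n = 0.002264/0.12 = 0.01887 m/d → t_A = 566/0.01887 = 30000 d
Zone B: v = q/n = 0.002264/0.33 = 0.006861 m/d → t_B = 520/0.006861 = 75790 d
Total t = 30000 + 75790 = 105800 d
   = 105800 / 365 = 290 yr

290 years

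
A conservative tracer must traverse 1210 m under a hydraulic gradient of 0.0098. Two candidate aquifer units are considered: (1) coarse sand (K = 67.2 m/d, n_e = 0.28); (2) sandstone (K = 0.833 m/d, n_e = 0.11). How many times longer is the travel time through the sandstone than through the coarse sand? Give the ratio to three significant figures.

31.7

Unit 1 (coarse sand): v = 67.2×0.0098/0.28 = 2.352 m/d, t = 1210/2.352 = 514.5 d
Unit 2 (sandstone): v = 0.833×0.0098/0.11 = 0.07421 m/d, t = 1210/0.07421 = 16300 d
t(sandstone) / t(coarse sand) = 16300/514.5 = 31.7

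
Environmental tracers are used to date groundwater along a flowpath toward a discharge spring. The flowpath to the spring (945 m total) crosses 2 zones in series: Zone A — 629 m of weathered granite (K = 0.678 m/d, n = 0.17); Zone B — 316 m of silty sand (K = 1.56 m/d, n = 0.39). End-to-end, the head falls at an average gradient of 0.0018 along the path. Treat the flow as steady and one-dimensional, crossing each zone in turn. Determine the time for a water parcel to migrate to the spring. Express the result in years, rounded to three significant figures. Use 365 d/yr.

Steady 1-D flow in series ⇒ the Darcy flux q is identical in every zone and the zone head losses add (resistances L/K in series).
Σ(L/K) = 629/0.678 + 316/1.56 = 927.7 + 202.6 = 1130 d
K_eq = L_total / Σ(L/K) = 945 / 1130 = 0.8361 m/d
q = K_eq · i = 0.8361 × 0.0018 = 0.001505 m/d (same in every zone)
Zone A: v = q/n = 0.001505/0.17 = 0.008852 m/d → t_A = 629/0.008852 = 71050 d
Zone B: v = q/n = 0.001505/0.39 = 0.003859 m/d → t_B = 316/0.003859 = 81890 d
Total t = 71050 + 81890 = 152900 d
   = 152900 / 365 = 419 yr

419 years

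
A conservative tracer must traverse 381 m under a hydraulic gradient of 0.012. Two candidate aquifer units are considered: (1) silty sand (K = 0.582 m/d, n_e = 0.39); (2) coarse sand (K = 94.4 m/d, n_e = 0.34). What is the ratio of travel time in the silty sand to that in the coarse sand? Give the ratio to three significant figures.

Unit 1 (silty sand): v = 0.582×0.012/0.39 = 0.01791 m/d, t = 381/0.01791 = 21280 d
Unit 2 (coarse sand): v = 94.4×0.012/0.34 = 3.332 m/d, t = 381/3.332 = 114.4 d
t(silty sand) / t(coarse sand) = 21280/114.4 = 186

186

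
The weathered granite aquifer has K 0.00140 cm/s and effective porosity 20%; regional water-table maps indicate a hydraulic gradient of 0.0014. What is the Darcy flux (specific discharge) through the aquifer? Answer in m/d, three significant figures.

K = 0.00140 cm/s × 864 = 1.210 m/d
Darcy flux q = K·i = 1.210 × 0.0014 = 0.001693 m/d

0.00169 m/d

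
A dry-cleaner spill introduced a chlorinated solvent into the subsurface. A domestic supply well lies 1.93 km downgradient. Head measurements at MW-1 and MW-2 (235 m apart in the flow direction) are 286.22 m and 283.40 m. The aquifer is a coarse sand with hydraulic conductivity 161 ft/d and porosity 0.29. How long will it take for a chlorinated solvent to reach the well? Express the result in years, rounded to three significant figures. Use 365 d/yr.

Hydraulic gradient i = (286.22 − 283.40) / 235 = 2.82 / 235 = 0.01200
K = 161 ft/d × 0.3048 = 49.07 m/d
Darcy flux q = K·i = 49.07 × 0.01200 = 0.5889 m/d
Seepage velocity v = q / n = 0.5889 / 0.29 = 2.031 m/d
L = 1.93 km = 1930 m
t = L / v = 1930 / 2.031 = 950.5 d
   = 950.5 / 365 = 2.60 yr

2.60 years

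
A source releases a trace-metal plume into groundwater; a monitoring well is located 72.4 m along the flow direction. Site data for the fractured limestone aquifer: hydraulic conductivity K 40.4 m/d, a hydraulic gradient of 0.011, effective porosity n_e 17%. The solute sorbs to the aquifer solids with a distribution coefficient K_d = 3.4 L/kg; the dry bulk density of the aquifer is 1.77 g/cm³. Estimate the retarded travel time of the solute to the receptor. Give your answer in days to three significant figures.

Darcy flux q = K·i = 40.4 × 0.011 = 0.4444 m/d
v = Ki/n = 40.4·0.011/0.17 = 2.614 m/d
Retardation R = 1 + ρ_b·K_d/n = 1 + 1.77×3.4/0.17 = 36.40
Contaminant velocity v_c = v/R = 2.614/36.40 = 0.07182 m/d
t = L/v_c = 72.4/0.07182 = 1008 d

1010 days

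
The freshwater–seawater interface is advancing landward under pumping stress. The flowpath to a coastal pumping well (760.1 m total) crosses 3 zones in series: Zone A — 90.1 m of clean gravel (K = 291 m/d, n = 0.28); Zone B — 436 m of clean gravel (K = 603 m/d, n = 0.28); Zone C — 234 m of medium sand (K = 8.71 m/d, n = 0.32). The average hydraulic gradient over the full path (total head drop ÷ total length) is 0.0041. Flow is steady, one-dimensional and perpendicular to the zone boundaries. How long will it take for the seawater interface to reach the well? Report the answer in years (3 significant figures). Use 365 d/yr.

5.45 years

Steady 1-D flow in series ⇒ the Darcy flux q is identical in every zone and the zone head losses add (resistances L/K in series).
Σ(L/K) = 90.1/291 + 436/603 + 234/8.71 = 0.3096 + 0.7231 + 26.87 = 27.90 d
K_eq = L_total / Σ(L/K) = 760.1 / 27.90 = 27.25 m/d
q = K_eq · i = 27.25 × 0.0041 = 0.1117 m/d (same in every zone)
Zone A: v = q/n = 0.1117/0.28 = 0.3989 m/d → t_A = 90.1/0.3989 = 225.8 d
Zone B: v = q/n = 0.1117/0.28 = 0.3989 m/d → t_B = 436/0.3989 = 1093 d
Zone C: v = q/n = 0.1117/0.32 = 0.3491 m/d → t_C = 234/0.3491 = 670.3 d
Total t = 225.8 + 1093 + 670.3 = 1989 d
   = 1989 / 365 = 5.45 yr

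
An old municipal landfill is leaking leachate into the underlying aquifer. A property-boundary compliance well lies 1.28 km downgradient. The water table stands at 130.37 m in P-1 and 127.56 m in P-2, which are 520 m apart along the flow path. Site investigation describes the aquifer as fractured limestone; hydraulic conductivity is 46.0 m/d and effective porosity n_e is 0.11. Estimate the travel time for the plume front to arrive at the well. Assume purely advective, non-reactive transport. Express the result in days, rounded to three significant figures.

566 days

Hydraulic gradient i = (130.37 − 127.56) / 520 = 2.81 / 520 = 0.005404
Darcy flux q = K·i = 46.0 × 0.005404 = 0.2486 m/d
Seepage velocity v = q / n = 0.2486 / 0.11 = 2.260 m/d
L = 1.28 km = 1280 m
t = L / v = 1280 / 2.260 = 566.4 d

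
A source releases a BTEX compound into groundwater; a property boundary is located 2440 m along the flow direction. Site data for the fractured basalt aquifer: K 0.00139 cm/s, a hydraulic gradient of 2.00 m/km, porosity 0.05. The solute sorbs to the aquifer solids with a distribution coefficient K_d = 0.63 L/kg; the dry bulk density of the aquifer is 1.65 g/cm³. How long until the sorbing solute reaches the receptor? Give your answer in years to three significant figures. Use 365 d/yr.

3030 years

K = 0.00139 cm/s × 864 = 1.201 m/d
Darcy flux q = K·i = 1.201 × 0.0020 = 0.002402 m/d
v_s = q/n_e = 0.002402/0.05 = 0.04804 m/d
Retardation R = 1 + ρ_b·K_d/n = 1 + 1.65×0.63/0.05 = 21.79
Contaminant velocity v_c = v/R = 0.04804/21.79 = 0.002205 m/d
t = L/v_c = 2440/0.002205 = 1.107e6 d
   = 1.107e6/365 = 3030 yr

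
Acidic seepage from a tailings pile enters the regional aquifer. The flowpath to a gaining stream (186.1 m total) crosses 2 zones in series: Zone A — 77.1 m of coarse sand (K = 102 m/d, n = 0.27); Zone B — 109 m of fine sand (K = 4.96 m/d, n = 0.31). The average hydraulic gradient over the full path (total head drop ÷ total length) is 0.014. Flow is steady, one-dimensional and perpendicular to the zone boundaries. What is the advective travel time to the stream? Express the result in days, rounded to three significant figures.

476 days

For zones in series the flux q is common to all zones; the equivalent conductivity is the harmonic (thickness-weighted) mean, K_eq = L_total / Σ(L_j/K_j).
Σ(L/K) = 77.1/102 + 109/4.96 = 0.7559 + 21.98 = 22.73 d
K_eq = L_total / Σ(L/K) = 186.1 / 22.73 = 8.187 m/d
q = K_eq · i = 8.187 × 0.014 = 0.1146 m/d (same in every zone)
Zone A: v = q/n = 0.1146/0.27 = 0.4245 m/d → t_A = 77.1/0.4245 = 181.6 d
Zone B: v = q/n = 0.1146/0.31 = 0.3697 m/d → t_B = 109/0.3697 = 294.8 d
Total t = 181.6 + 294.8 = 476.4 d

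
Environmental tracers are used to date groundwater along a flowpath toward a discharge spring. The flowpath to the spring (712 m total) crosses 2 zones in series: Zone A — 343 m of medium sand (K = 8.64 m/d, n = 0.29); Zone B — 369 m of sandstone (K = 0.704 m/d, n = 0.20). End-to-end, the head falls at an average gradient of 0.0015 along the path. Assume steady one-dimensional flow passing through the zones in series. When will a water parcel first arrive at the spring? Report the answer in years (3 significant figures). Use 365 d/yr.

251 years

For zones in series the flux q is common to all zones; the equivalent conductivity is the harmonic (thickness-weighted) mean, K_eq = L_total / Σ(L_j/K_j).
Σ(L/K) = 343/8.64 + 369/0.704 = 39.70 + 524.1 = 563.8 d
K_eq = L_total / Σ(L/K) = 712 / 563.8 = 1.263 m/d
q = K_eq · i = 1.263 × 0.0015 = 0.001894 m/d (same in every zone)
Zone A: v = q/n = 0.001894/0.29 = 0.006531 m/d → t_A = 343/0.006531 = 52510 d
Zone B: v = q/n = 0.001894/0.20 = 0.009471 m/d → t_B = 369/0.009471 = 38960 d
Total t = 52510 + 38960 = 91480 d
   = 91480 / 365 = 251 yr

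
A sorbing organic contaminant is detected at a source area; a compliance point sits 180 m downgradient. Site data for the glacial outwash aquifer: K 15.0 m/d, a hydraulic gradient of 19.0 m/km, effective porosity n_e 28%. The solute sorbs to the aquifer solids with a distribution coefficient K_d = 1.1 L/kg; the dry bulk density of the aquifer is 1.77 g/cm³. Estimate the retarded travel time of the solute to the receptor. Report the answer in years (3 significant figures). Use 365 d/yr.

3.85 years

q = Ki = 15.0 × 0.019 = 0.2850 m/d
v_s = q/n_e = 0.2850/0.28 = 1.018 m/d
Retardation R = 1 + ρ_b·K_d/n = 1 + 1.77×1.1/0.28 = 7.954
Contaminant velocity v_c = v/R = 1.018/7.954 = 0.1280 m/d
t = L/v_c = 180/0.1280 = 1407 d
   = 1407/365 = 3.85 yr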